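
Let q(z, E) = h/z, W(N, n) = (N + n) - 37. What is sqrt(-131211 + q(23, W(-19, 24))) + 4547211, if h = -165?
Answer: 4547211 + I*sqrt(69414414)/23 ≈ 4.5472e+6 + 362.24*I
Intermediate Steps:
W(N, n) = -37 + N + n
q(z, E) = -165/z
sqrt(-131211 + q(23, W(-19, 24))) + 4547211 = sqrt(-131211 - 165/23) + 4547211 = sqrt(-3018018/23) + 4547211 = I*sqrt(69414414)/23 + 4547211 = 4547211 + I*sqrt(69414414)/23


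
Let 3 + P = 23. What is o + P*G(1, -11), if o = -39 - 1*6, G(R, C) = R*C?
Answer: -265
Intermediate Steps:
G(R, C) = C*R
o = -45 (o = -39 - 6 = -45)
P = 20 (P = -3 + 23 = 20)
o + P*G(1, -11) = -45 + 20*(-11*1) = -45 + 20*(-11) = -45 - 220 = -265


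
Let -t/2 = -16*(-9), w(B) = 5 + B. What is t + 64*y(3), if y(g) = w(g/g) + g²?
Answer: 672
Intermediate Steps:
t = -288 (t = -(-32)*(-9) = -2*144 = -288)
y(g) = 6 + g² (y(g) = (5 + g/g) + g² = (5 + 1) + g² = 6 + g²)
t + 64*y(3) = -288 + 64*(6 + 3²) = -288 + 64*(6 + 9) = -288 + 64*15 = -288 + 960 = 672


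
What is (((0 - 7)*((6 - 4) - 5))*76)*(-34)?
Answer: -54264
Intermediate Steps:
(((0 - 7)*((6 - 4) - 5))*76)*(-34) = (-7*(2 - 5)*76)*(-34) = (-7*(-3)*76)*(-34) = (21*76)*(-34) = 1596*(-34) = -54264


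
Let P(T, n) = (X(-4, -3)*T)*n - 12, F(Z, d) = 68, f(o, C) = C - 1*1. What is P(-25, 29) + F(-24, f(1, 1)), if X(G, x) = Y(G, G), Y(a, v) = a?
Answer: 2956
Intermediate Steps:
X(G, x) = G
f(o, C) = -1 + C (f(o, C) = C - 1 = -1 + C)
P(T, n) = -12 - 4*T*n (P(T, n) = (-4*T)*n - 12 = -4*T*n - 12 = -12 - 4*T*n)
P(-25, 29) + F(-24, f(1, 1)) = (-12 - 4*(-25)*29) + 68 = (-12 + 2900) + 68 = 2888 + 68 = 2956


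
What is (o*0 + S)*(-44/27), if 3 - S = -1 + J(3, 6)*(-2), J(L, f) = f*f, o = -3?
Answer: -3344/27 ≈ -123.85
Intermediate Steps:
J(L, f) = f**2
S = 76 (S = 3 - (-1 + 6**2*(-2)) = 3 - (-1 + 36*(-2)) = 3 - (-1 - 72) = 3 - 1*(-73) = 3 + 73 = 76)
(o*0 + S)*(-44/27) = (-3*0 + 76)*(-44/27) = (0 + 76)*(-44*1/27) = 76*(-44/27) = -3344/27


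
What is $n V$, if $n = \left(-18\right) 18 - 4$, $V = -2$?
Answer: $656$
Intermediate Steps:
$n = -328$ ($n = -324 - 4 = -328$)
$n V = \left(-328\right) \left(-2\right) = 656$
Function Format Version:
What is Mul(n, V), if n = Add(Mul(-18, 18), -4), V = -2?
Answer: 656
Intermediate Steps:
n = -328 (n = Add(-324, -4) = -328)
Mul(n, V) = Mul(-328, -2) = 656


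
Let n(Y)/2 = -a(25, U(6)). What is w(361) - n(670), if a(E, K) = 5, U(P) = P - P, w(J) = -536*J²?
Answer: -69852046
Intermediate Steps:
U(P) = 0
n(Y) = -10 (n(Y) = 2*(-1*5) = 2*(-5) = -10)
w(361) - n(670) = -536*361² - 1*(-10) = -536*130321 + 10 = -69852056 + 10 = -69852046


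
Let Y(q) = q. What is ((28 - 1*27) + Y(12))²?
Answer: 169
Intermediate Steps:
((28 - 1*27) + Y(12))² = ((28 - 1*27) + 12)² = ((28 - 27) + 12)² = (1 + 12)² = 13² = 169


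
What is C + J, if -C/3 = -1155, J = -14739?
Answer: -11274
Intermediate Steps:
C = 3465 (C = -3*(-1155) = 3465)
C + J = 3465 - 14739 = -11274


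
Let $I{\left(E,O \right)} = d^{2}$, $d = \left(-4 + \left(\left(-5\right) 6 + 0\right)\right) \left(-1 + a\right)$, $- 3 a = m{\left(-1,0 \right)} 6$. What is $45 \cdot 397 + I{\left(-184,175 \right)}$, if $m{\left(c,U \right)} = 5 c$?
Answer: $111501$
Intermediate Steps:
$a = 10$ ($a = - \frac{5 \left(-1\right) 6}{3} = - \frac{\left(-5\right) 6}{3} = \left(- \frac{1}{3}\right) \left(-30\right) = 10$)
$d = -306$ ($d = \left(-4 + \left(\left(-5\right) 6 + 0\right)\right) \left(-1 + 10\right) = \left(-4 + \left(-30 + 0\right)\right) 9 = \left(-4 - 30\right) 9 = \left(-34\right) 9 = -306$)
$I{\left(E,O \right)} = 93636$ ($I{\left(E,O \right)} = \left(-306\right)^{2} = 93636$)
$45 \cdot 397 + I{\left(-184,175 \right)} = 45 \cdot 397 + 93636 = 17865 + 93636 = 111501$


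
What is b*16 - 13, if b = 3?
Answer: 35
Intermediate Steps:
b*16 - 13 = 3*16 - 13 = 48 - 13 = 35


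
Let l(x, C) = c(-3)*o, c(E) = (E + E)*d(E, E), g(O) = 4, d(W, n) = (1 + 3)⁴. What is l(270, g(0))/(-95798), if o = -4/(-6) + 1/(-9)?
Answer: 1280/143697 ≈ 0.0089076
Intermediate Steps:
d(W, n) = 256 (d(W, n) = 4⁴ = 256)
o = 5/9 (o = -4*(-⅙) + 1*(-⅑) = ⅔ - ⅑ = 5/9 ≈ 0.55556)
c(E) = 512*E (c(E) = (E + E)*256 = (2*E)*256 = 512*E)
l(x, C) = -2560/3 (l(x, C) = (512*(-3))*(5/9) = -1536*5/9 = -2560/3)
l(270, g(0))/(-95798) = -2560/3/(-95798) = -2560/3*(-1/95798) = 1280/143697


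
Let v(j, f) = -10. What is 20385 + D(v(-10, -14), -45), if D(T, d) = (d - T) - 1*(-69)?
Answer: 20419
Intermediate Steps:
D(T, d) = 69 + d - T (D(T, d) = (d - T) + 69 = 69 + d - T)
20385 + D(v(-10, -14), -45) = 20385 + (69 - 45 - 1*(-10)) = 20385 + (69 - 45 + 10) = 20385 + 34 = 20419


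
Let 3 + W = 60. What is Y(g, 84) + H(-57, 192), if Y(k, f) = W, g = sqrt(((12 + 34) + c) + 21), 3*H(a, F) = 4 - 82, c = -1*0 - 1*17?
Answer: 31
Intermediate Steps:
c = -17 (c = 0 - 17 = -17)
H(a, F) = -26 (H(a, F) = (4 - 82)/3 = (1/3)*(-78) = -26)
g = 5*sqrt(2) (g = sqrt(((12 + 34) - 17) + 21) = sqrt((46 - 17) + 21) = sqrt(29 + 21) = sqrt(50) = 5*sqrt(2) ≈ 7.0711)
W = 57 (W = -3 + 60 = 57)
Y(k, f) = 57
Y(g, 84) + H(-57, 192) = 57 - 26 = 31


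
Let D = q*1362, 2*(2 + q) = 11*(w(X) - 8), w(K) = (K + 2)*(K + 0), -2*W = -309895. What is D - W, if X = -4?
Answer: -315343/2 ≈ -1.5767e+5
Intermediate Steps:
W = 309895/2 (W = -½*(-309895) = 309895/2 ≈ 1.5495e+5)
w(K) = K*(2 + K) (w(K) = (2 + K)*K = K*(2 + K))
q = -2 (q = -2 + (11*(-4*(2 - 4) - 8))/2 = -2 + (11*(-4*(-2) - 8))/2 = -2 + (11*(8 - 8))/2 = -2 + (11*0)/2 = -2 + (½)*0 = -2 + 0 = -2)
D = -2724 (D = -2*1362 = -2724)
D - W = -2724 - 1*309895/2 = -2724 - 309895/2 = -315343/2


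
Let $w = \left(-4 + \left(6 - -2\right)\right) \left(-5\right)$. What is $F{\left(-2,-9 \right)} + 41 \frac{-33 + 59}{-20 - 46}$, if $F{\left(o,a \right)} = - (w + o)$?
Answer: $\frac{193}{33} \approx 5.8485$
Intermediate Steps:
$w = -20$ ($w = \left(-4 + \left(6 + 2\right)\right) \left(-5\right) = \left(-4 + 8\right) \left(-5\right) = 4 \left(-5\right) = -20$)
$F{\left(o,a \right)} = 20 - o$ ($F{\left(o,a \right)} = - (-20 + o) = 20 - o$)
$F{\left(-2,-9 \right)} + 41 \frac{-33 + 59}{-20 - 46} = \left(20 - -2\right) + 41 \frac{-33 + 59}{-20 - 46} = \left(20 + 2\right) + 41 \frac{26}{-66} = 22 + 41 \cdot 26 \left(- \frac{1}{66}\right) = 22 + 41 \left(- \frac{13}{33}\right) = 22 - \frac{533}{33} = \frac{193}{33}$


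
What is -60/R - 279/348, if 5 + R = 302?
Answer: -11527/11484 ≈ -1.0037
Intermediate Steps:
R = 297 (R = -5 + 302 = 297)
-60/R - 279/348 = -60/297 - 279/348 = -60*1/297 - 279*1/348 = -20/99 - 93/116 = -11527/11484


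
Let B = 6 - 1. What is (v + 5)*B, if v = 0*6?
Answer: 25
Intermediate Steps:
B = 5
v = 0
(v + 5)*B = (0 + 5)*5 = 5*5 = 25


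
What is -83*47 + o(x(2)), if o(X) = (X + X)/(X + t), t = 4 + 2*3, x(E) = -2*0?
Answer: -3901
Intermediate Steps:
x(E) = 0
t = 10 (t = 4 + 6 = 10)
o(X) = 2*X/(10 + X) (o(X) = (X + X)/(X + 10) = (2*X)/(10 + X) = 2*X/(10 + X))
-83*47 + o(x(2)) = -83*47 + 2*0/(10 + 0) = -3901 + 2*0/10 = -3901 + 2*0*(⅒) = -3901 + 0 = -3901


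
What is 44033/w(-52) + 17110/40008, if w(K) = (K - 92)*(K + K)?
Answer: 84079651/24964992 ≈ 3.3679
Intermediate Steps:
w(K) = 2*K*(-92 + K) (w(K) = (-92 + K)*(2*K) = 2*K*(-92 + K))
44033/w(-52) + 17110/40008 = 44033/((2*(-52)*(-92 - 52))) + 17110/40008 = 44033/((2*(-52)*(-144))) + 17110*(1/40008) = 44033/14976 + 8555/20004 = 84079651/24964992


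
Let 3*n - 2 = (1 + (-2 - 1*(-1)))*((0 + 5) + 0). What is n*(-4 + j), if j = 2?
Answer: -4/3 ≈ -1.3333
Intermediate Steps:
n = ⅔ (n = ⅔ + ((1 + (-2 - 1*(-1)))*((0 + 5) + 0))/3 = ⅔ + ((1 + (-2 + 1))*(5 + 0))/3 = ⅔ + ((1 - 1)*5)/3 = ⅔ + (0*5)/3 = ⅔ + (⅓)*0 = ⅔ + 0 = ⅔ ≈ 0.66667)
n*(-4 + j) = 2*(-4 + 2)/3 = (⅔)*(-2) = -4/3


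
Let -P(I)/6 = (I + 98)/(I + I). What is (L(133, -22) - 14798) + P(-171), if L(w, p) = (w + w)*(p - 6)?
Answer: -1268095/57 ≈ -22247.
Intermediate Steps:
L(w, p) = 2*w*(-6 + p) (L(w, p) = (2*w)*(-6 + p) = 2*w*(-6 + p))
P(I) = -3*(98 + I)/I (P(I) = -6*(I + 98)/(I + I) = -6*(98 + I)/(2*I) = -6*(98 + I)*1/(2*I) = -3*(98 + I)/I)
(L(133, -22) - 14798) + P(-171) = (2*133*(-6 - 22) - 14798) + (-3 - 294/(-171)) = (2*133*(-28) - 14798) + (-3 - 294*(-1/171)) = (-7448 - 14798) + (-3 + 98/57) = -22246 - 73/57 = -1268095/57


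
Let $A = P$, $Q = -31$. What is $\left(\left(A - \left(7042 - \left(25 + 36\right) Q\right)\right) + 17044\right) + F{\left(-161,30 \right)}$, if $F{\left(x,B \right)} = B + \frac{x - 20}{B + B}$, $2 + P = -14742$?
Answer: $- \frac{396361}{60} \approx -6606.0$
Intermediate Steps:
$P = -14744$ ($P = -2 - 14742 = -14744$)
$A = -14744$
$F{\left(x,B \right)} = B + \frac{-20 + x}{2 B}$
$\left(\left(A - \left(7042 - \left(25 + 36\right) Q\right)\right) + 17044\right) + F{\left(-161,30 \right)} = \left(\left(-14744 - \left(7042 - \left(25 + 36\right) \left(-31\right)\right)\right) + 17044\right) + \frac{-10 + 30^{2} + \frac{1}{2} \left(-161\right)}{30} = \left(\left(-14744 - \left(7042 - 61 \left(-31\right)\right)\right) + 17044\right) + \frac{-10 + 900 - \frac{161}{2}}{30} = \left(\left(-14744 - \left(7042 - -1891\right)\right) + 17044\right) + \frac{1}{30} \cdot \frac{1619}{2} = \left(\left(-14744 - \left(7042 + 1891\right)\right) + 17044\right) + \frac{1619}{60} = \left(\left(-14744 - 8933\right) + 17044\right) + \frac{1619}{60} = \left(-23677 + 17044\right) + \frac{1619}{60} = -6633 + \frac{1619}{60} = - \frac{396361}{60}$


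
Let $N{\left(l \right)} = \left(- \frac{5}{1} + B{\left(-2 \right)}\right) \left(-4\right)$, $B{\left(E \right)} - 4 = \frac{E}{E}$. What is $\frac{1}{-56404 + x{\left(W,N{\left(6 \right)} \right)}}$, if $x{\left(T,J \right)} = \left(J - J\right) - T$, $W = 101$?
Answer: $- \frac{1}{56505} \approx -1.7698 \cdot 10^{-5}$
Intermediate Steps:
$B{\left(E \right)} = 5$ ($B{\left(E \right)} = 4 + \frac{E}{E} = 4 + 1 = 5$)
$N{\left(l \right)} = 0$ ($N{\left(l \right)} = \left(- \frac{5}{1} + 5\right) \left(-4\right) = \left(\left(-5\right) 1 + 5\right) \left(-4\right) = \left(-5 + 5\right) \left(-4\right) = 0 \left(-4\right) = 0$)
$x{\left(T,J \right)} = - T$ ($x{\left(T,J \right)} = 0 - T = - T$)
$\frac{1}{-56404 + x{\left(W,N{\left(6 \right)} \right)}} = \frac{1}{-56404 - 101} = \frac{1}{-56505} = - \frac{1}{56505}$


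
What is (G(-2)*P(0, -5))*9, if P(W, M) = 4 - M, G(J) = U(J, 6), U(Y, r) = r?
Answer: 486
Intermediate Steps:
G(J) = 6
(G(-2)*P(0, -5))*9 = (6*(4 - 1*(-5)))*9 = (6*(4 + 5))*9 = (6*9)*9 = 54*9 = 486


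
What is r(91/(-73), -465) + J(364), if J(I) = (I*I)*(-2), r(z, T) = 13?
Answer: -264979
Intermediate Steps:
J(I) = -2*I**2 (J(I) = I**2*(-2) = -2*I**2)
r(91/(-73), -465) + J(364) = 13 - 2*364**2 = 13 - 2*132496 = 13 - 264992 = -264979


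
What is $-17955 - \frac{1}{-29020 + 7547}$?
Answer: $- \frac{385547714}{21473} \approx -17955.0$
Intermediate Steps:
$-17955 - \frac{1}{-29020 + 7547} = -17955 - \frac{1}{-21473} = -17955 - - \frac{1}{21473} = -17955 + \frac{1}{21473} = - \frac{385547714}{21473}$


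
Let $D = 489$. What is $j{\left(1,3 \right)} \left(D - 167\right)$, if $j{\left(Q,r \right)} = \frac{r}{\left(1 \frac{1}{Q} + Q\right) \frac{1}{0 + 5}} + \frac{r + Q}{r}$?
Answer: $\frac{8533}{3} \approx 2844.3$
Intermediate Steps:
$j{\left(Q,r \right)} = \frac{r}{\frac{Q}{5} + \frac{1}{5 Q}} + \frac{Q + r}{r}$ ($j{\left(Q,r \right)} = \frac{r}{\left(\frac{1}{Q} + Q\right) \frac{1}{5}} + \frac{Q + r}{r} = \frac{r}{\left(Q + \frac{1}{Q}\right) \frac{1}{5}} + \frac{Q + r}{r} = \frac{r}{\frac{Q}{5} + \frac{1}{5 Q}} + \frac{Q + r}{r}$)
$j{\left(1,3 \right)} \left(D - 167\right) = \frac{1 + 3 + 1^{3} + 3 \cdot 1^{2} + 5 \cdot 1 \cdot 3^{2}}{3 \left(1 + 1^{2}\right)} \left(489 - 167\right) = \frac{1 + 3 + 1 + 3 \cdot 1 + 5 \cdot 1 \cdot 9}{3 \left(1 + 1\right)} 322 = \frac{1 + 3 + 1 + 3 + 45}{3 \cdot 2} \cdot 322 = \frac{1}{3} \cdot \frac{1}{2} \cdot 53 \cdot 322 = \frac{53}{6} \cdot 322 = \frac{8533}{3}$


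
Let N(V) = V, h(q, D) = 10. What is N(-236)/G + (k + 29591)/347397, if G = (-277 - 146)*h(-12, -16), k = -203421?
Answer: -108885868/244914885 ≈ -0.44459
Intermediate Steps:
G = -4230 (G = (-277 - 146)*10 = -423*10 = -4230)
N(-236)/G + (k + 29591)/347397 = -236/(-4230) + (-203421 + 29591)/347397 = -236*(-1/4230) - 173830*1/347397 = 118/2115 - 173830/347397 = -108885868/244914885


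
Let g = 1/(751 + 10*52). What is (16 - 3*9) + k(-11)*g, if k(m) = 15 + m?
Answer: -13977/1271 ≈ -10.997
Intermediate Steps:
g = 1/1271 (g = 1/(751 + 520) = 1/1271 ≈ 0.00078678)
(16 - 3*9) + k(-11)*g = (16 - 3*9) + (15 - 11)*(1/1271) = (16 - 27) + 4*(1/1271) = -11 + 4/1271 = -13977/1271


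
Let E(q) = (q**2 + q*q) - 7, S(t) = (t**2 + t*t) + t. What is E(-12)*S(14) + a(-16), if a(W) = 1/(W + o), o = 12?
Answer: 456343/4 ≈ 1.1409e+5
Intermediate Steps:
S(t) = t + 2*t**2 (S(t) = (t**2 + t**2) + t = 2*t**2 + t = t + 2*t**2)
a(W) = 1/(12 + W) (a(W) = 1/(W + 12) = 1/(12 + W))
E(q) = -7 + 2*q**2 (E(q) = (q**2 + q**2) - 7 = 2*q**2 - 7 = -7 + 2*q**2)
E(-12)*S(14) + a(-16) = (-7 + 2*(-12)**2)*(14*(1 + 2*14)) + 1/(12 - 16) = (-7 + 2*144)*(14*(1 + 28)) + 1/(-4) = (-7 + 288)*(14*29) - 1/4 = 281*406 - 1/4 = 114086 - 1/4 = 456343/4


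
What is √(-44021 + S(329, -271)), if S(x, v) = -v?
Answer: 25*I*√70 ≈ 209.17*I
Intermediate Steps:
√(-44021 + S(329, -271)) = √(-44021 - 1*(-271)) = √(-44021 + 271) = √(-43750) = 25*I*√70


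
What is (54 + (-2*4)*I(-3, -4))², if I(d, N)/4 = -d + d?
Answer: 2916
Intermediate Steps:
I(d, N) = 0 (I(d, N) = 4*(-d + d) = 4*0 = 0)
(54 + (-2*4)*I(-3, -4))² = (54 - 2*4*0)² = (54 - 8*0)² = (54 + 0)² = 54² = 2916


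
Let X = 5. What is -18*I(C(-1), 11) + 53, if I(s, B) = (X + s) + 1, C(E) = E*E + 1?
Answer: -91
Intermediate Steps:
C(E) = 1 + E**2 (C(E) = E**2 + 1 = 1 + E**2)
I(s, B) = 6 + s (I(s, B) = (5 + s) + 1 = 6 + s)
-18*I(C(-1), 11) + 53 = -18*(6 + (1 + (-1)**2)) + 53 = -18*(6 + (1 + 1)) + 53 = -18*(6 + 2) + 53 = -18*8 + 53 = -144 + 53 = -91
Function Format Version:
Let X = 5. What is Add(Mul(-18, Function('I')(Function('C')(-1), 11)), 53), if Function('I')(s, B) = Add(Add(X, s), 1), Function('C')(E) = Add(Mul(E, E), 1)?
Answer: -91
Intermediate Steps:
Function('C')(E) = Add(1, Pow(E, 2)) (Function('C')(E) = Add(Pow(E, 2), 1) = Add(1, Pow(E, 2)))
Function('I')(s, B) = Add(6, s) (Function('I')(s, B) = Add(Add(5, s), 1) = Add(6, s))
Add(Mul(-18, Function('I')(Function('C')(-1), 11)), 53) = Add(Mul(-18, Add(6, Add(1, Pow(-1, 2)))), 53) = Add(Mul(-18, Add(6, Add(1, 1))), 53) = Add(Mul(-18, Add(6, 2)), 53) = Add(Mul(-18, 8), 53) = Add(-144, 53) = -91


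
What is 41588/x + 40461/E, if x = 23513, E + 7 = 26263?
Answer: 681098007/205785776 ≈ 3.3097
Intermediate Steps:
E = 26256 (E = -7 + 26263 = 26256)
41588/x + 40461/E = 41588/23513 + 40461/26256 = 41588*(1/23513) + 40461*(1/26256) = 41588/23513 + 13487/8752 = 681098007/205785776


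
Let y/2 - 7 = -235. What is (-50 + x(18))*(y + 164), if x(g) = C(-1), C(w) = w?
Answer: 14892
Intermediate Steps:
y = -456 (y = 14 + 2*(-235) = 14 - 470 = -456)
x(g) = -1
(-50 + x(18))*(y + 164) = (-50 - 1)*(-456 + 164) = -51*(-292) = 14892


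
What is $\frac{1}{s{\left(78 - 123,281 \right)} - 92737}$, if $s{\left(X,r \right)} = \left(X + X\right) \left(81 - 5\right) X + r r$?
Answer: $\frac{1}{294024} \approx 3.4011 \cdot 10^{-6}$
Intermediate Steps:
$s{\left(X,r \right)} = r^{2} + 152 X^{2}$ ($s{\left(X,r \right)} = 2 X 76 X + r^{2} = 152 X X + r^{2} = 152 X^{2} + r^{2} = r^{2} + 152 X^{2}$)
$\frac{1}{s{\left(78 - 123,281 \right)} - 92737} = \frac{1}{\left(281^{2} + 152 \left(78 - 123\right)^{2}\right) - 92737} = \frac{1}{\left(78961 + 152 \left(-45\right)^{2}\right) - 92737} = \frac{1}{\left(78961 + 152 \cdot 2025\right) - 92737} = \frac{1}{\left(78961 + 307800\right) - 92737} = \frac{1}{386761 - 92737} = \frac{1}{294024}$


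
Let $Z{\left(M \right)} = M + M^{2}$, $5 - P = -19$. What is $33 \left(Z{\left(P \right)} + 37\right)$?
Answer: $21021$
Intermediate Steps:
$P = 24$ ($P = 5 - -19 = 5 + 19 = 24$)
$33 \left(Z{\left(P \right)} + 37\right) = 33 \left(24 \left(1 + 24\right) + 37\right) = 33 \left(24 \cdot 25 + 37\right) = 33 \left(600 + 37\right) = 33 \cdot 637 = 21021$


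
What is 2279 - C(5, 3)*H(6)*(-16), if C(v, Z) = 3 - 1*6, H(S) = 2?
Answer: 2183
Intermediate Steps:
C(v, Z) = -3 (C(v, Z) = 3 - 6 = -3)
2279 - C(5, 3)*H(6)*(-16) = 2279 - (-3*2)*(-16) = 2279 - (-6)*(-16) = 2279 - 1*96 = 2279 - 96 = 2183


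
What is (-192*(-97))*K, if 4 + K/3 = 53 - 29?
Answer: 1117440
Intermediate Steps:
K = 60 (K = -12 + 3*(53 - 29) = -12 + 3*24 = -12 + 72 = 60)
(-192*(-97))*K = -192*(-97)*60 = 18624*60 = 1117440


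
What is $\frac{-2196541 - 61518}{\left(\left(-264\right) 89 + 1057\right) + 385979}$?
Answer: $- \frac{2258059}{363540} \approx -6.2113$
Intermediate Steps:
$\frac{-2196541 - 61518}{\left(\left(-264\right) 89 + 1057\right) + 385979} = - \frac{2258059}{\left(-23496 + 1057\right) + 385979} = - \frac{2258059}{-22439 + 385979} = - \frac{2258059}{363540}$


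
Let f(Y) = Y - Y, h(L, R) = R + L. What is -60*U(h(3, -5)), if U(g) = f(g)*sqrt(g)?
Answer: 0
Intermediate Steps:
h(L, R) = L + R
f(Y) = 0
U(g) = 0 (U(g) = 0*sqrt(g) = 0)
-60*U(h(3, -5)) = -60*0 = 0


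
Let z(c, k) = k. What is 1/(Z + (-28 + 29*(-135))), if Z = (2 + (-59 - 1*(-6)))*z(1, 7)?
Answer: -1/4300 ≈ -0.00023256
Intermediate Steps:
Z = -357 (Z = (2 + (-59 - 1*(-6)))*7 = (2 + (-59 + 6))*7 = (2 - 53)*7 = -51*7 = -357)
1/(Z + (-28 + 29*(-135))) = 1/(-357 + (-28 + 29*(-135))) = 1/(-357 + (-28 - 3915)) = 1/(-357 - 3943) = 1/(-4300) = -1/4300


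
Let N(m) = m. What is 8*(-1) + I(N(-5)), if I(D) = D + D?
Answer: -18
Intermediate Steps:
I(D) = 2*D
8*(-1) + I(N(-5)) = 8*(-1) + 2*(-5) = -8 - 10 = -18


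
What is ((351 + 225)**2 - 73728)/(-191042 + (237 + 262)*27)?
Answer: -36864/25367 ≈ -1.4532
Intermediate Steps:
((351 + 225)**2 - 73728)/(-191042 + (237 + 262)*27) = (576**2 - 73728)/(-191042 + 499*27) = (331776 - 73728)/(-191042 + 13473) = 258048/(-177569) = 258048*(-1/177569) = -36864/25367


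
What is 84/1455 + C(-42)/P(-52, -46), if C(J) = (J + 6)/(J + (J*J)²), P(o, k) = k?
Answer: 333985651/5785083395 ≈ 0.057732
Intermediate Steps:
C(J) = (6 + J)/(J + J⁴) (C(J) = (6 + J)/(J + (J²)²) = (6 + J)/(J + J⁴))
84/1455 + C(-42)/P(-52, -46) = 84/1455 + ((6 - 42)/(-42 + (-42)⁴))/(-46) = 84*(1/1455) + (-36/(-42 + 3111696))*(-1/46) = 28/485 + (-36/3111654)*(-1/46) = 28/485 + ((1/3111654)*(-36))*(-1/46) = 28/485 - 6/518609*(-1/46) = 28/485 + 3/11928007 = 333985651/5785083395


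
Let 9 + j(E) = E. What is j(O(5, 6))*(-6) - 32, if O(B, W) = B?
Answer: -8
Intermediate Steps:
j(E) = -9 + E
j(O(5, 6))*(-6) - 32 = (-9 + 5)*(-6) - 32 = -4*(-6) - 32 = 24 - 32 = -8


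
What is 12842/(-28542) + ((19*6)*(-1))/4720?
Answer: -15967007/33679560 ≈ -0.47409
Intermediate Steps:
12842/(-28542) + ((19*6)*(-1))/4720 = 12842*(-1/28542) + (114*(-1))*(1/4720) = -6421/14271 - 114*1/4720 = -6421/14271 - 57/2360 = -15967007/33679560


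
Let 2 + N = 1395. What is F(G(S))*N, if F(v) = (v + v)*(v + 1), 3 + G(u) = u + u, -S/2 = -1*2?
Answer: 83580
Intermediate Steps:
N = 1393 (N = -2 + 1395 = 1393)
S = 4 (S = -(-2)*2 = -2*(-2) = 4)
G(u) = -3 + 2*u (G(u) = -3 + (u + u) = -3 + 2*u)
F(v) = 2*v*(1 + v) (F(v) = (2*v)*(1 + v) = 2*v*(1 + v))
F(G(S))*N = (2*(-3 + 2*4)*(1 + (-3 + 2*4)))*1393 = (2*(-3 + 8)*(1 + (-3 + 8)))*1393 = (2*5*(1 + 5))*1393 = (2*5*6)*1393 = 60*1393 = 83580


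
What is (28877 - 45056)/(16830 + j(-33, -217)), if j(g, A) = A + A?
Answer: -16179/16396 ≈ -0.98676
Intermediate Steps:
j(g, A) = 2*A
(28877 - 45056)/(16830 + j(-33, -217)) = (28877 - 45056)/(16830 + 2*(-217)) = -16179/(16830 - 434) = -16179/16396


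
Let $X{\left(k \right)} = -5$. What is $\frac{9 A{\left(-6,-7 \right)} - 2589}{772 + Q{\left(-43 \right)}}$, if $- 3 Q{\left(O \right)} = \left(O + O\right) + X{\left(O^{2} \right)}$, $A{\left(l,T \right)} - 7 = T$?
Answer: $- \frac{7767}{2407} \approx -3.2268$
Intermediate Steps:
$A{\left(l,T \right)} = 7 + T$
$Q{\left(O \right)} = \frac{5}{3} - \frac{2 O}{3}$ ($Q{\left(O \right)} = - \frac{\left(O + O\right) - 5}{3} = - \frac{2 O - 5}{3} = - \frac{-5 + 2 O}{3} = \frac{5}{3} - \frac{2 O}{3}$)
$\frac{9 A{\left(-6,-7 \right)} - 2589}{772 + Q{\left(-43 \right)}} = \frac{9 \left(7 - 7\right) - 2589}{772 + \left(\frac{5}{3} - - \frac{86}{3}\right)} = \frac{9 \cdot 0 - 2589}{772 + \left(\frac{5}{3} + \frac{86}{3}\right)} = \frac{0 - 2589}{772 + \frac{91}{3}} = - \frac{2589}{\frac{2407}{3}} = \left(-2589\right) \frac{3}{2407} = - \frac{7767}{2407}$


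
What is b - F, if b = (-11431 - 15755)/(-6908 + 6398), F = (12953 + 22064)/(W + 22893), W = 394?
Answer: 102536952/1979395 ≈ 51.802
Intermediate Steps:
F = 35017/23287 (F = (12953 + 22064)/(394 + 22893) = 35017/23287 ≈ 1.5037)
b = 4531/85 (b = -27186/(-510) = -27186*(-1/510) = 4531/85 ≈ 53.306)
b - F = 4531/85 - 1*35017/23287 = 4531/85 - 35017/23287 = 102536952/1979395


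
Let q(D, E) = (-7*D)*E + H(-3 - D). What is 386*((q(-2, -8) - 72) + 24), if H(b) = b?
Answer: -62146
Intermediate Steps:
q(D, E) = -3 - D - 7*D*E (q(D, E) = (-7*D)*E + (-3 - D) = -7*D*E + (-3 - D) = -3 - D - 7*D*E)
386*((q(-2, -8) - 72) + 24) = 386*(((-3 - 1*(-2) - 7*(-2)*(-8)) - 72) + 24) = 386*(((-3 + 2 - 112) - 72) + 24) = 386*((-113 - 72) + 24) = 386*(-185 + 24) = 386*(-161) = -62146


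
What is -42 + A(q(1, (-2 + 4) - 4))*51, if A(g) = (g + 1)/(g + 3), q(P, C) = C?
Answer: -93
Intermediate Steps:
A(g) = (1 + g)/(3 + g)
-42 + A(q(1, (-2 + 4) - 4))*51 = -42 + ((1 + ((-2 + 4) - 4))/(3 + ((-2 + 4) - 4)))*51 = -42 + ((1 + (2 - 4))/(3 + (2 - 4)))*51 = -42 + ((1 - 2)/(3 - 2))*51 = -42 + (-1/1)*51 = -42 + (1*(-1))*51 = -42 - 1*51 = -42 - 51 = -93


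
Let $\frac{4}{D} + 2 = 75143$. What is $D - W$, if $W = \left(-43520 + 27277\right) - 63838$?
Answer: $\frac{6017366425}{75141} \approx 80081.0$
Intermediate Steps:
$D = \frac{4}{75141}$ ($D = \frac{4}{-2 + 75143} = \frac{4}{75141} \approx 5.3233 \cdot 10^{-5}$)
$W = -80081$ ($W = -16243 - 63838 = -80081$)
$D - W = \frac{4}{75141} - -80081 = \frac{4}{75141} + 80081 = \frac{6017366425}{75141}$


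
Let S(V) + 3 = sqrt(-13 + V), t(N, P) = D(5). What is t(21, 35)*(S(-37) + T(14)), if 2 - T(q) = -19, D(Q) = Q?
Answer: 90 + 25*I*sqrt(2) ≈ 90.0 + 35.355*I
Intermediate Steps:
T(q) = 21 (T(q) = 2 - 1*(-19) = 2 + 19 = 21)
t(N, P) = 5
S(V) = -3 + sqrt(-13 + V)
t(21, 35)*(S(-37) + T(14)) = 5*((-3 + sqrt(-13 - 37)) + 21) = 5*((-3 + sqrt(-50)) + 21) = 5*((-3 + 5*I*sqrt(2)) + 21) = 5*(18 + 5*I*sqrt(2)) = 90 + 25*I*sqrt(2)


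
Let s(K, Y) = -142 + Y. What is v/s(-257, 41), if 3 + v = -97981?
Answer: 97984/101 ≈ 970.14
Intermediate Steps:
v = -97984 (v = -3 - 97981 = -97984)
v/s(-257, 41) = -97984/(-142 + 41) = -97984/(-101) = -97984*(-1/101) = 97984/101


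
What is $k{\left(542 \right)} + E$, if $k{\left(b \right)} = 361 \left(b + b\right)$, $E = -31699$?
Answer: $359625$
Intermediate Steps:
$k{\left(b \right)} = 722 b$ ($k{\left(b \right)} = 361 \cdot 2 b = 722 b$)
$k{\left(542 \right)} + E = 722 \cdot 542 - 31699 = 391324 - 31699 = 359625$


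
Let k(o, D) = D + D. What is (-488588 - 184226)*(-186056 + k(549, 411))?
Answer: 124628028476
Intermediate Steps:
k(o, D) = 2*D
(-488588 - 184226)*(-186056 + k(549, 411)) = (-488588 - 184226)*(-186056 + 2*411) = -672814*(-186056 + 822) = -672814*(-185234) = 124628028476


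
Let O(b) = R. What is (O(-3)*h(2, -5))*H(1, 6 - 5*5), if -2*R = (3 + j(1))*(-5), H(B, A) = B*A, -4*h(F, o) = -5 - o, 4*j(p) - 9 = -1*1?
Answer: 0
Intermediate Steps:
j(p) = 2 (j(p) = 9/4 + (-1*1)/4 = 9/4 + (¼)*(-1) = 9/4 - ¼ = 2)
h(F, o) = 5/4 + o/4 (h(F, o) = -(-5 - o)/4 = 5/4 + o/4)
H(B, A) = A*B
R = 25/2 (R = -(3 + 2)*(-5)/2 = -5*(-5)/2 = -½*(-25) = 25/2 ≈ 12.500)
O(b) = 25/2
(O(-3)*h(2, -5))*H(1, 6 - 5*5) = (25*(5/4 + (¼)*(-5))/2)*((6 - 5*5)*1) = (25*(5/4 - 5/4)/2)*((6 - 25)*1) = ((25/2)*0)*(-19*1) = 0*(-19) = 0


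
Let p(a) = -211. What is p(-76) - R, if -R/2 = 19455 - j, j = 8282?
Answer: 22135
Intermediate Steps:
R = -22346 (R = -2*(19455 - 1*8282) = -2*(19455 - 8282) = -2*11173 = -22346)
p(-76) - R = -211 - 1*(-22346) = -211 + 22346 = 22135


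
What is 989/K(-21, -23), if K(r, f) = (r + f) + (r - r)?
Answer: -989/44 ≈ -22.477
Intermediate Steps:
K(r, f) = f + r (K(r, f) = (f + r) + 0 = f + r)
989/K(-21, -23) = 989/(-23 - 21) = 989/(-44) = 989*(-1/44) = -989/44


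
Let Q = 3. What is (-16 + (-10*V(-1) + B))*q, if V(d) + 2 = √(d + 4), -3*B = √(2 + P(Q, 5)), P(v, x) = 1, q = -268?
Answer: -1072 + 8308*√3/3 ≈ 3724.6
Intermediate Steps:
B = -√3/3 (B = -√(2 + 1)/3 = -√3/3 ≈ -0.57735)
V(d) = -2 + √(4 + d) (V(d) = -2 + √(d + 4) = -2 + √(4 + d))
(-16 + (-10*V(-1) + B))*q = (-16 + (-10*(-2 + √(4 - 1)) - √3/3))*(-268) = (-16 + (-10*(-2 + √3) - √3/3))*(-268) = (-16 + ((20 - 10*√3) - √3/3))*(-268) = (-16 + (20 - 31*√3/3))*(-268) = (4 - 31*√3/3)*(-268) = -1072 + 8308*√3/3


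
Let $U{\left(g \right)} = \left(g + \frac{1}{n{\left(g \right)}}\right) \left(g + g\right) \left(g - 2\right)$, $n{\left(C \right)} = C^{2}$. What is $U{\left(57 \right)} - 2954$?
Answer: $\frac{20202962}{57} \approx 3.5444 \cdot 10^{5}$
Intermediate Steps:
$U{\left(g \right)} = 2 g \left(-2 + g\right) \left(g + \frac{1}{g^{2}}\right)$ ($U{\left(g \right)} = \left(g + \frac{1}{g^{2}}\right) \left(g + g\right) \left(g - 2\right) = \left(g + \frac{1}{g^{2}}\right) 2 g \left(-2 + g\right) = 2 g \left(-2 + g\right) \left(g + \frac{1}{g^{2}}\right)$)
$U{\left(57 \right)} - 2954 = \frac{2 \left(-2 + 57 + 57^{3} \left(-2 + 57\right)\right)}{57} - 2954 = 2 \cdot \frac{1}{57} \left(-2 + 57 + 185193 \cdot 55\right) - 2954 = 2 \cdot \frac{1}{57} \left(-2 + 57 + 10185615\right) - 2954 = 2 \cdot \frac{1}{57} \cdot 10185670 - 2954 = \frac{20371340}{57} - 2954 = \frac{20202962}{57}$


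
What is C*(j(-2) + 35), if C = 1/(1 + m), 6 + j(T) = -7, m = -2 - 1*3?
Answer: -11/2 ≈ -5.5000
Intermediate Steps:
m = -5 (m = -2 - 3 = -5)
j(T) = -13 (j(T) = -6 - 7 = -13)
C = -¼ (C = 1/(1 - 5) = 1/(-4) = -¼ ≈ -0.25000)
C*(j(-2) + 35) = -(-13 + 35)/4 = -¼*22 = -11/2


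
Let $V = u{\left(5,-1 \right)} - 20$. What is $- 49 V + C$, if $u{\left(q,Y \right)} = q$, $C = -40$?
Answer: $695$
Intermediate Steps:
$V = -15$ ($V = 5 - 20 = -15$)
$- 49 V + C = \left(-49\right) \left(-15\right) - 40 = 735 - 40 = 695$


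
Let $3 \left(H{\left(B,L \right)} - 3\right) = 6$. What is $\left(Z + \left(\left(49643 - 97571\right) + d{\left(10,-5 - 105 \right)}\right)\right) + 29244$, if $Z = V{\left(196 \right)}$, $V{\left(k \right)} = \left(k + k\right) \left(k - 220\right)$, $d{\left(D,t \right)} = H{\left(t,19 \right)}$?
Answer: $-28087$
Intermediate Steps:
$H{\left(B,L \right)} = 5$ ($H{\left(B,L \right)} = 3 + \frac{1}{3} \cdot 6 = 3 + 2 = 5$)
$d{\left(D,t \right)} = 5$
$V{\left(k \right)} = 2 k \left(-220 + k\right)$
$Z = -9408$ ($Z = 2 \cdot 196 \left(-220 + 196\right) = 2 \cdot 196 \left(-24\right) = -9408$)
$\left(Z + \left(\left(49643 - 97571\right) + d{\left(10,-5 - 105 \right)}\right)\right) + 29244 = \left(-9408 + \left(\left(49643 - 97571\right) + 5\right)\right) + 29244 = \left(-9408 + \left(-47928 + 5\right)\right) + 29244 = \left(-9408 - 47923\right) + 29244 = -57331 + 29244 = -28087$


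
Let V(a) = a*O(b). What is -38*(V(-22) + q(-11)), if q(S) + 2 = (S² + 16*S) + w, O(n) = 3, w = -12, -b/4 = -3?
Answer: 5130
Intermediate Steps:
b = 12 (b = -4*(-3) = 12)
V(a) = 3*a (V(a) = a*3 = 3*a)
q(S) = -14 + S² + 16*S (q(S) = -2 + ((S² + 16*S) - 12) = -2 + (-12 + S² + 16*S) = -14 + S² + 16*S)
-38*(V(-22) + q(-11)) = -38*(3*(-22) + (-14 + (-11)² + 16*(-11))) = -38*(-66 + (-14 + 121 - 176)) = -38*(-66 - 69) = -38*(-135) = 5130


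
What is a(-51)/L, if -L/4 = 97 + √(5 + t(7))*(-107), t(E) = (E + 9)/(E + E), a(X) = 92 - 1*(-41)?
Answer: 90307/1705776 + 14231*√301/1705776 ≈ 0.19768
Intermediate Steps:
a(X) = 133 (a(X) = 92 + 41 = 133)
t(E) = (9 + E)/(2*E) (t(E) = (9 + E)/((2*E)) = (9 + E)*(1/(2*E)) = (9 + E)/(2*E))
L = -388 + 428*√301/7 (L = -4*(97 + √(5 + (½)*(9 + 7)/7)*(-107)) = -4*(97 + √(5 + (½)*(⅐)*16)*(-107)) = -4*(97 + √(5 + 8/7)*(-107)) = -4*(97 + √(43/7)*(-107)) = -4*(97 + (√301/7)*(-107)) = -4*(97 - 107*√301/7) = -388 + 428*√301/7 ≈ 672.79)
a(-51)/L = 133/(-388 + 428*√301/7)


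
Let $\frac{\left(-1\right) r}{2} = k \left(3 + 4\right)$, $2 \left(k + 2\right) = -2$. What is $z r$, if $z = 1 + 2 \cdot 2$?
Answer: $210$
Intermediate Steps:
$k = -3$ ($k = -2 + \frac{1}{2} \left(-2\right) = -2 - 1 = -3$)
$r = 42$ ($r = - 2 \left(- 3 \left(3 + 4\right)\right) = - 2 \left(\left(-3\right) 7\right) = \left(-2\right) \left(-21\right) = 42$)
$z = 5$ ($z = 1 + 4 = 5$)
$z r = 5 \cdot 42 = 210$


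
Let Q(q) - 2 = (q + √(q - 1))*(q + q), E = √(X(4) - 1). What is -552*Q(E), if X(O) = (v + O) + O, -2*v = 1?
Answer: -8280 - 552*√(-26 + 13*√26) ≈ -11784.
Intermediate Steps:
v = -½ (v = -½*1 = -½ ≈ -0.50000)
X(O) = -½ + 2*O (X(O) = (-½ + O) + O = -½ + 2*O)
E = √26/2 (E = √((-½ + 2*4) - 1) = √((-½ + 8) - 1) = √(15/2 - 1) = √(13/2) = √26/2 ≈ 2.5495)
Q(q) = 2 + 2*q*(q + √(-1 + q)) (Q(q) = 2 + (q + √(q - 1))*(q + q) = 2 + (q + √(-1 + q))*(2*q) = 2 + 2*q*(q + √(-1 + q)))
-552*Q(E) = -552*(2 + 2*(√26/2)² + 2*(√26/2)*√(-1 + √26/2)) = -552*(2 + 2*(13/2) + √26*√(-1 + √26/2)) = -552*(2 + 13 + √26*√(-1 + √26/2)) = -552*(15 + √26*√(-1 + √26/2)) = -8280 - 552*√26*√(-1 + √26/2)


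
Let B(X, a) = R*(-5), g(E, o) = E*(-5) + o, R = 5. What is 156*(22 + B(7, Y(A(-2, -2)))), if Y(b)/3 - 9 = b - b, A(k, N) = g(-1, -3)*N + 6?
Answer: -468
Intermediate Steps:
g(E, o) = o - 5*E (g(E, o) = -5*E + o = o - 5*E)
A(k, N) = 6 + 2*N (A(k, N) = (-3 - 5*(-1))*N + 6 = (-3 + 5)*N + 6 = 2*N + 6 = 6 + 2*N)
Y(b) = 27 (Y(b) = 27 + 3*(b - b) = 27 + 3*0 = 27 + 0 = 27)
B(X, a) = -25 (B(X, a) = 5*(-5) = -25)
156*(22 + B(7, Y(A(-2, -2)))) = 156*(22 - 25) = 156*(-3) = -468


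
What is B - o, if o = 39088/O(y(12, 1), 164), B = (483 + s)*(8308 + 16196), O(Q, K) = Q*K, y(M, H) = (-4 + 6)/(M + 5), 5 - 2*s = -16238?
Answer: 8644548326/41 ≈ 2.1084e+8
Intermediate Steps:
s = 16243/2 (s = 5/2 - 1/2*(-16238) = 5/2 + 8119 = 16243/2 ≈ 8121.5)
y(M, H) = 2/(5 + M)
O(Q, K) = K*Q
B = 210844668 (B = (483 + 16243/2)*(8308 + 16196) = (17209/2)*24504 = 210844668)
o = 83062/41 (o = 39088/((164*(2/(5 + 12)))) = 39088/((164*(2/17))) = 39088/(328/17) = 39088*(17/328) = 83062/41 ≈ 2025.9)
B - o = 210844668 - 1*83062/41 = 210844668 - 83062/41 = 8644548326/41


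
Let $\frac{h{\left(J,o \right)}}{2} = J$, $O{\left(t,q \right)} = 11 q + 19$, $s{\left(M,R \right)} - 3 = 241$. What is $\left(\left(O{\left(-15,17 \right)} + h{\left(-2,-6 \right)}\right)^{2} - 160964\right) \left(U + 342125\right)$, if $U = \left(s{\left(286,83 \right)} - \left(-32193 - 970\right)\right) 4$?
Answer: $-57166480480$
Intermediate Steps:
$s{\left(M,R \right)} = 244$ ($s{\left(M,R \right)} = 3 + 241 = 244$)
$O{\left(t,q \right)} = 19 + 11 q$
$h{\left(J,o \right)} = 2 J$
$U = 133628$ ($U = \left(244 - \left(-32193 - 970\right)\right) 4 = \left(244 - -33163\right) 4 = \left(244 + 33163\right) 4 = 33407 \cdot 4 = 133628$)
$\left(\left(O{\left(-15,17 \right)} + h{\left(-2,-6 \right)}\right)^{2} - 160964\right) \left(U + 342125\right) = \left(\left(\left(19 + 11 \cdot 17\right) + 2 \left(-2\right)\right)^{2} - 160964\right) \left(133628 + 342125\right) = \left(\left(\left(19 + 187\right) - 4\right)^{2} - 160964\right) 475753 = \left(\left(206 - 4\right)^{2} - 160964\right) 475753 = \left(202^{2} - 160964\right) 475753 = \left(40804 - 160964\right) 475753 = \left(-120160\right) 475753 = -57166480480$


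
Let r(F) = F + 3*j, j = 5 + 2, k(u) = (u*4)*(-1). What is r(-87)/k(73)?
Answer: 33/146 ≈ 0.22603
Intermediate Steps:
k(u) = -4*u (k(u) = (4*u)*(-1) = -4*u)
j = 7
r(F) = 21 + F (r(F) = F + 3*7 = F + 21 = 21 + F)
r(-87)/k(73) = (21 - 87)/((-4*73)) = -66/(-292) = -66*(-1/292) = 33/146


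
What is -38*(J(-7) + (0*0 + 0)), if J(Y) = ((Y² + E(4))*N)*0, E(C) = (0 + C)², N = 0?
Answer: 0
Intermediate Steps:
E(C) = C²
J(Y) = 0 (J(Y) = ((Y² + 4²)*0)*0 = ((Y² + 16)*0)*0 = ((16 + Y²)*0)*0 = 0*0 = 0)
-38*(J(-7) + (0*0 + 0)) = -38*(0 + (0*0 + 0)) = -38*(0 + (0 + 0)) = -38*(0 + 0) = -38*0 = 0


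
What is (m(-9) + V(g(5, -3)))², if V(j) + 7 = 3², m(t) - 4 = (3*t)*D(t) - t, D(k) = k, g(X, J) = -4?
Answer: 66564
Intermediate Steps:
m(t) = 4 - t + 3*t² (m(t) = 4 + ((3*t)*t - t) = 4 + (3*t² - t) = 4 + (-t + 3*t²) = 4 - t + 3*t²)
V(j) = 2 (V(j) = -7 + 3² = -7 + 9 = 2)
(m(-9) + V(g(5, -3)))² = ((4 - 1*(-9) + 3*(-9)²) + 2)² = ((4 + 9 + 3*81) + 2)² = ((4 + 9 + 243) + 2)² = (256 + 2)² = 258² = 66564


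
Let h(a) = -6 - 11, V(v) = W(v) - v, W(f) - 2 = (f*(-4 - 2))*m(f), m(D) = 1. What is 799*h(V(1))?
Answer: -13583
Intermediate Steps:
W(f) = 2 - 6*f (W(f) = 2 + (f*(-4 - 2))*1 = 2 + (f*(-6))*1 = 2 - 6*f*1 = 2 - 6*f)
V(v) = 2 - 7*v (V(v) = (2 - 6*v) - v = 2 - 7*v)
h(a) = -17
799*h(V(1)) = 799*(-17) = -13583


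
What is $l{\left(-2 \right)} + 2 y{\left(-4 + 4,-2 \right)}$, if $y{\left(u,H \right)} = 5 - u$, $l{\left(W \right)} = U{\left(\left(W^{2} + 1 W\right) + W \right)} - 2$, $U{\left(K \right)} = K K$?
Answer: $8$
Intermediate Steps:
$U{\left(K \right)} = K^{2}$
$l{\left(W \right)} = -2 + \left(W^{2} + 2 W\right)^{2}$ ($l{\left(W \right)} = \left(\left(W^{2} + 1 W\right) + W\right)^{2} - 2 = \left(\left(W^{2} + W\right) + W\right)^{2} - 2 = \left(\left(W + W^{2}\right) + W\right)^{2} - 2 = \left(W^{2} + 2 W\right)^{2} - 2 = -2 + \left(W^{2} + 2 W\right)^{2}$)
$l{\left(-2 \right)} + 2 y{\left(-4 + 4,-2 \right)} = \left(-2 + \left(-2\right)^{2} \left(2 - 2\right)^{2}\right) + 2 \left(5 - \left(-4 + 4\right)\right) = \left(-2 + 4 \cdot 0^{2}\right) + 2 \left(5 - 0\right) = \left(-2 + 4 \cdot 0\right) + 2 \left(5 + 0\right) = \left(-2 + 0\right) + 2 \cdot 5 = -2 + 10 = 8$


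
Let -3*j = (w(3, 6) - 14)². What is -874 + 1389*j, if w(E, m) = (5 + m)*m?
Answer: -1252826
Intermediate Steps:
w(E, m) = m*(5 + m)
j = -2704/3 (j = -(6*(5 + 6) - 14)²/3 = -(6*11 - 14)²/3 = -(66 - 14)²/3 = -⅓*52² = -⅓*2704 = -2704/3 ≈ -901.33)
-874 + 1389*j = -874 + 1389*(-2704/3) = -874 - 1251952 = -1252826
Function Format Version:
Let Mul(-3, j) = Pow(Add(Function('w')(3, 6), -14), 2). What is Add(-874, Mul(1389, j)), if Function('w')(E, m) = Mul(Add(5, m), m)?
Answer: -1252826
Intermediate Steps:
Function('w')(E, m) = Mul(m, Add(5, m))
j = Rational(-2704, 3) (j = Mul(Rational(-1, 3), Pow(Add(Mul(6, Add(5, 6)), -14), 2)) = Mul(Rational(-1, 3), Pow(Add(Mul(6, 11), -14), 2)) = Mul(Rational(-1, 3), Pow(Add(66, -14), 2)) = Mul(Rational(-1, 3), Pow(52, 2)) = Mul(Rational(-1, 3), 2704) = Rational(-2704, 3) ≈ -901.33)
Add(-874, Mul(1389, j)) = Add(-874, Mul(1389, Rational(-2704, 3))) = Add(-874, -1251952) = -1252826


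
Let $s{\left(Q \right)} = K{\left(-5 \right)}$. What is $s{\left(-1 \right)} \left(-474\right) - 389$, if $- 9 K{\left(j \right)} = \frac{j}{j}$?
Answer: $- \frac{1009}{3} \approx -336.33$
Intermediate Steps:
$K{\left(j \right)} = - \frac{1}{9}$ ($K{\left(j \right)} = - \frac{j \frac{1}{j}}{9} = \left(- \frac{1}{9}\right) 1 = - \frac{1}{9}$)
$s{\left(Q \right)} = - \frac{1}{9}$
$s{\left(-1 \right)} \left(-474\right) - 389 = \left(- \frac{1}{9}\right) \left(-474\right) - 389 = \frac{158}{3} - 389 = - \frac{1009}{3}$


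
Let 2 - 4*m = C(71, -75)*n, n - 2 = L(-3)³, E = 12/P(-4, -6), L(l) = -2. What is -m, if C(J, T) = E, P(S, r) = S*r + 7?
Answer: -67/62 ≈ -1.0806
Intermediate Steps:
P(S, r) = 7 + S*r
E = 12/31 (E = 12/(7 - 4*(-6)) = 12/(7 + 24) = 12/31 ≈ 0.38710)
C(J, T) = 12/31
n = -6 (n = 2 + (-2)³ = 2 - 8 = -6)
m = 67/62 (m = ½ - 3*(-6)/31 = ½ - ¼*(-72/31) = ½ + 18/31 = 67/62 ≈ 1.0806)
-m = -1*67/62 = -67/62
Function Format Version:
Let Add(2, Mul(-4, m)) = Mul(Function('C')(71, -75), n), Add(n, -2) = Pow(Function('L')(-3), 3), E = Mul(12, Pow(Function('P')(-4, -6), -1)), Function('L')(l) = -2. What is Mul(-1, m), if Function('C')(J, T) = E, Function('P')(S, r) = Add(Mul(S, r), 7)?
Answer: Rational(-67, 62) ≈ -1.0806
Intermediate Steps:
Function('P')(S, r) = Add(7, Mul(S, r))
E = Rational(12, 31) (E = Mul(12, Pow(Add(7, Mul(-4, -6)), -1)) = Mul(12, Pow(Add(7, 24), -1)) = Mul(12, Pow(31, -1)) = Mul(12, Rational(1, 31)) = Rational(12, 31) ≈ 0.38710)
Function('C')(J, T) = Rational(12, 31)
n = -6 (n = Add(2, Pow(-2, 3)) = Add(2, -8) = -6)
m = Rational(67, 62) (m = Add(Rational(1, 2), Mul(Rational(-1, 4), Mul(Rational(12, 31), -6))) = Add(Rational(1, 2), Mul(Rational(-1, 4), Rational(-72, 31))) = Add(Rational(1, 2), Rational(18, 31)) = Rational(67, 62) ≈ 1.0806)
Mul(-1, m) = Mul(-1, Rational(67, 62)) = Rational(-67, 62)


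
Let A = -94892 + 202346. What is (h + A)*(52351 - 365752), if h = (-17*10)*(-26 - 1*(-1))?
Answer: -35008145304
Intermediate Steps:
h = 4250 (h = -170*(-26 + 1) = -170*(-25) = 4250)
A = 107454
(h + A)*(52351 - 365752) = (4250 + 107454)*(52351 - 365752) = 111704*(-313401) = -35008145304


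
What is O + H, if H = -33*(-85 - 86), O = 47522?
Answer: 53165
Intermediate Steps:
H = 5643 (H = -33*(-171) = 5643)
O + H = 47522 + 5643 = 53165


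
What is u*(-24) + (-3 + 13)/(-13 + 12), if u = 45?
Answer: -1090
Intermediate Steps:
u*(-24) + (-3 + 13)/(-13 + 12) = 45*(-24) + (-3 + 13)/(-13 + 12) = -1080 + 10/(-1) = -1080 + 10*(-1) = -1080 - 10 = -1090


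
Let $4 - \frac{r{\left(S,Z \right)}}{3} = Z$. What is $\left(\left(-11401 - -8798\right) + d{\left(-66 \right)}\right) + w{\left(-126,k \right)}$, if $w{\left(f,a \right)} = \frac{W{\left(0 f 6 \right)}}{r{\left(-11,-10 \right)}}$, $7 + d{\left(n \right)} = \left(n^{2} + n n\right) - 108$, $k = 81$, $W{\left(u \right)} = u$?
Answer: $5994$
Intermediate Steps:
$r{\left(S,Z \right)} = 12 - 3 Z$
$d{\left(n \right)} = -115 + 2 n^{2}$ ($d{\left(n \right)} = -7 - \left(108 - n^{2} - n n\right) = -7 + \left(\left(n^{2} + n^{2}\right) - 108\right) = -7 + \left(2 n^{2} - 108\right) = -7 + \left(-108 + 2 n^{2}\right) = -115 + 2 n^{2}$)
$w{\left(f,a \right)} = 0$ ($w{\left(f,a \right)} = \frac{0 f 6}{12 - -30} = \frac{0 \cdot 6}{12 + 30} = \frac{0}{42} = 0 \cdot \frac{1}{42} = 0$)
$\left(\left(-11401 - -8798\right) + d{\left(-66 \right)}\right) + w{\left(-126,k \right)} = \left(\left(-11401 - -8798\right) - \left(115 - 2 \left(-66\right)^{2}\right)\right) + 0 = \left(\left(-11401 + 8798\right) + \left(-115 + 2 \cdot 4356\right)\right) + 0 = \left(-2603 + \left(-115 + 8712\right)\right) + 0 = \left(-2603 + 8597\right) + 0 = 5994 + 0 = 5994$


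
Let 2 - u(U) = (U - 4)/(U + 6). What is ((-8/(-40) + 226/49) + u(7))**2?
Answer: 439405444/10144225 ≈ 43.316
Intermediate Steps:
u(U) = 2 - (-4 + U)/(6 + U) (u(U) = 2 - (U - 4)/(U + 6) = 2 - (-4 + U)/(6 + U))
((-8/(-40) + 226/49) + u(7))**2 = ((-8/(-40) + 226/49) + (16 + 7)/(6 + 7))**2 = ((-8*(-1/40) + 226*(1/49)) + 23/13)**2 = ((1/5 + 226/49) + (1/13)*23)**2 = (1179/245 + 23/13)**2 = (20962/3185)**2 = 439405444/10144225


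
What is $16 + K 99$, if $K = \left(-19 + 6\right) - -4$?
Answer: $-875$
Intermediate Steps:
$K = -9$ ($K = -13 + \left(-2 + 6\right) = -13 + 4 = -9$)
$16 + K 99 = 16 - 891 = -875$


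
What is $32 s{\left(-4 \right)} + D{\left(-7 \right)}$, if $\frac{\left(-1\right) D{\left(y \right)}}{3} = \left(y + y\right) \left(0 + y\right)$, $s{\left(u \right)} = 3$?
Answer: $-198$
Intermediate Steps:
$D{\left(y \right)} = - 6 y^{2}$ ($D{\left(y \right)} = - 3 \left(y + y\right) \left(0 + y\right) = - 3 \cdot 2 y y = - 3 \cdot 2 y^{2} = - 6 y^{2}$)
$32 s{\left(-4 \right)} + D{\left(-7 \right)} = 32 \cdot 3 - 6 \left(-7\right)^{2} = 96 - 294 = -198$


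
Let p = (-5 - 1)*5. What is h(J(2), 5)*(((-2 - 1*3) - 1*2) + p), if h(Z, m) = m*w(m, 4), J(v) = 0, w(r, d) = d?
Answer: -740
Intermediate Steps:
h(Z, m) = 4*m (h(Z, m) = m*4 = 4*m)
p = -30 (p = -6*5 = -30)
h(J(2), 5)*(((-2 - 1*3) - 1*2) + p) = (4*5)*(((-2 - 1*3) - 1*2) - 30) = 20*(((-2 - 3) - 2) - 30) = 20*((-5 - 2) - 30) = 20*(-7 - 30) = 20*(-37) = -740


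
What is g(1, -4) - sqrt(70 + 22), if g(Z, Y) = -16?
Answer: -16 - 2*sqrt(23) ≈ -25.592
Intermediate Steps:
g(1, -4) - sqrt(70 + 22) = -16 - sqrt(70 + 22) = -16 - sqrt(92) = -16 - 2*sqrt(23)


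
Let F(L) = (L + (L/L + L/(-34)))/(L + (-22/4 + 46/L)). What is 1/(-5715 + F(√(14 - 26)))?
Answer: 17*(-34*I - 11*√3)/(7*(152677*√3 + 471924*I)) ≈ -0.00017497 + 2.0986e-9*I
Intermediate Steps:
F(L) = (1 + 33*L/34)/(-11/2 + L + 46/L) (F(L) = (L + (1 + L*(-1/34)))/(L + (-22*¼ + 46/L)) = (L + (1 - L/34))/(L + (-11/2 + 46/L)) = (1 + 33*L/34)/(-11/2 + L + 46/L))
1/(-5715 + F(√(14 - 26))) = 1/(-5715 + √(14 - 26)*(34 + 33*√(14 - 26))/(17*(92 - 11*√(14 - 26) + 2*(√(14 - 26))²))) = 1/(-5715 + √(-12)*(34 + 33*√(-12))/(17*(92 - 22*I*√3 + 2*(√(-12))²))) = 1/(-5715 + (2*I*√3)*(34 + 33*(2*I*√3))/(17*(92 - 22*I*√3 + 2*(2*I*√3)²))) = 1/(-5715 + (2*I*√3)*(34 + 66*I*√3)/(17*(92 - 22*I*√3 + 2*(-12)))) = 1/(-5715 + (2*I*√3)*(34 + 66*I*√3)/(17*(92 - 22*I*√3 - 24))) = 1/(-5715 + (2*I*√3)*(34 + 66*I*√3)/(17*(68 - 22*I*√3))) = 1/(-5715 + 2*I*√3*(34 + 66*I*√3)/(17*(68 - 22*I*√3)))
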